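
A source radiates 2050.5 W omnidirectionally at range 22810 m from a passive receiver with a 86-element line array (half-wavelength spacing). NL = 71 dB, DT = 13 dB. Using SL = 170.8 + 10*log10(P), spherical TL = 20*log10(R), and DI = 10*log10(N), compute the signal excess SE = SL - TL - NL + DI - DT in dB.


Step 1: SL = 170.8 + 10*log10(2050.5) = 203.92 dB
Step 2: TL = 20*log10(22810) = 87.16 dB
Step 3: DI = 10*log10(86) = 19.34 dB
Step 4: SE = SL - TL - NL + DI - DT = 203.92 - 87.16 - 71 + 19.34 - 13 = 52.1

52.1 dB


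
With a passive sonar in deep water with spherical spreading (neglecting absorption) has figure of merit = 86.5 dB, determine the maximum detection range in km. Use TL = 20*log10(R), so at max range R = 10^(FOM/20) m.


At max range FOM = TL, so 20*log10(R) = 86.5
R = 10^(86.5/20) = 21134.89 m = 21.13 km

21.13 km


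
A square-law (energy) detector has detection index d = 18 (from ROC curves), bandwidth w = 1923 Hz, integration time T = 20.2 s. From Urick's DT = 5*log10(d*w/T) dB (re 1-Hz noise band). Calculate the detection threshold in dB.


16.17 dB


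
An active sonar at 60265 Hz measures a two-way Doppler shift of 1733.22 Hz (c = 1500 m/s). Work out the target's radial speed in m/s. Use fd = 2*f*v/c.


21.57 m/s


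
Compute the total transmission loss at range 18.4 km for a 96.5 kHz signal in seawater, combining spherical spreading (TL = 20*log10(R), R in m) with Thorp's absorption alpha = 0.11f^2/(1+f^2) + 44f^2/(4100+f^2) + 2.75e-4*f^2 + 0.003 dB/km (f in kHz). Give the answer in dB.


696.61 dB


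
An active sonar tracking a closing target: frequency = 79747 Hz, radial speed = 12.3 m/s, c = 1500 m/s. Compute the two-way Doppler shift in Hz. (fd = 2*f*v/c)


1307.85 Hz


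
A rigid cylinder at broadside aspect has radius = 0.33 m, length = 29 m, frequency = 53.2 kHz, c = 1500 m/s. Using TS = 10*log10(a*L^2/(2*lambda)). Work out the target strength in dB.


lambda = 1500/53200 = 0.0282 m
TS = 10*log10(0.33*29^2/(2*0.0282)) = 36.92

36.92 dB


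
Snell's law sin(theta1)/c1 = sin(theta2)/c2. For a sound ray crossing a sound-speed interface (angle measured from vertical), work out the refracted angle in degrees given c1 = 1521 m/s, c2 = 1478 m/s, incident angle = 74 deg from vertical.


sin(theta2) = (c2/c1)*sin(theta1) = (1478/1521)*sin(74 deg) = 0.93409
theta2 = arcsin(0.93409) = 69.08

69.08 deg


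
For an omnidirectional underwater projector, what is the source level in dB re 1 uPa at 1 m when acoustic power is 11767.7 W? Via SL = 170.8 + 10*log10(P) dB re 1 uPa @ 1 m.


SL = 170.8 + 10*log10(11767.7) = 170.8 + 40.71 = 211.51

211.51 dB


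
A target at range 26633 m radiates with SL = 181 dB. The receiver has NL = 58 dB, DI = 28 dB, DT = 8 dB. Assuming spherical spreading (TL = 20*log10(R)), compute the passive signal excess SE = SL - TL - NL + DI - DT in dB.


Step 1: TL = 20*log10(26633) = 88.51 dB
Step 2: SE = 181 - 88.51 - 58 + 28 - 8 = 54.49

54.49 dB


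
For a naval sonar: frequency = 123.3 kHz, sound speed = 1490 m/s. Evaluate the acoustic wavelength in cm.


lambda = c/f = 1490 / 123300 = 0.0121 m = 1.21 cm

1.21 cm


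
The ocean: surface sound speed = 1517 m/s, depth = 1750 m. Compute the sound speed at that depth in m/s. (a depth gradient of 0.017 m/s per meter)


c = 1517 + 0.017 * 1750 = 1546.75

1546.75 m/s


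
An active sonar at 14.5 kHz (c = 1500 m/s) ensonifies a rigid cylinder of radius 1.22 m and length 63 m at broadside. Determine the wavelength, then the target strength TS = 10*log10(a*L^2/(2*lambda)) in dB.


Step 1: lambda = c/f = 1500/14500 = 0.10345 m
Step 2: TS = 10*log10(a*L^2/(2*lambda)) = 10*log10(1.22*63^2/(2*0.10345)) = 43.69

43.69 dB


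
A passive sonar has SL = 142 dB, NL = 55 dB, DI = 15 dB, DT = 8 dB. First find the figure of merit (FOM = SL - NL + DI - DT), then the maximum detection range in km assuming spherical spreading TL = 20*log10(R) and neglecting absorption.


Step 1: FOM = SL - NL + DI - DT = 142 - 55 + 15 - 8 = 94 dB
Step 2: at max range FOM = TL = 20*log10(R), so R = 10^(94/20) = 50118.72 m = 50.12 km

50.12 km


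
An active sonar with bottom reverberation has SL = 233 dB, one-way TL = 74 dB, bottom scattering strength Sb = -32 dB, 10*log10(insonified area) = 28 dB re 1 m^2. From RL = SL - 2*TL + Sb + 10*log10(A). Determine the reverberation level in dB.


RL = SL - 2*TL + Sb + 10*log10(A) = 233 - 2*74 + (-32) + 28 = 81

81 dB


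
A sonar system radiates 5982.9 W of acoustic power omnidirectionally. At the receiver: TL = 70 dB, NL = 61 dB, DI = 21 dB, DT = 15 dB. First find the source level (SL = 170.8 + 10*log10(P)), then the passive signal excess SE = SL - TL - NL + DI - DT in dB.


Step 1: SL = 170.8 + 10*log10(5982.9) = 208.57 dB
Step 2: SE = SL - TL - NL + DI - DT = 208.57 - 70 - 61 + 21 - 15 = 83.57

83.57 dB


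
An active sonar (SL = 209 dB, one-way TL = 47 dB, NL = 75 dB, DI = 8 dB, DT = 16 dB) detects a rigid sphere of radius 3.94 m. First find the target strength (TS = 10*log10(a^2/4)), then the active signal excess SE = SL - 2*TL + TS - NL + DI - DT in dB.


Step 1: TS = 10*log10(3.94^2/4) = 5.89 dB
Step 2: SE = SL - 2*TL + TS - NL + DI - DT = 209 - 2*47 + (5.89) - 75 + 8 - 16 = 37.89

37.89 dB


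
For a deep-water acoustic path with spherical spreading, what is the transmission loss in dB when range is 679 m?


TL = 20*log10(679) = 56.64

56.64 dB


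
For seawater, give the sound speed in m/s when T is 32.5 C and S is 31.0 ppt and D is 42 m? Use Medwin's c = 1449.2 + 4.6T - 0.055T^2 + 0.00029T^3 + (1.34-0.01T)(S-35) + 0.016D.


c = 1449.2 + 4.6*32.5 - 0.055*32.5^2 + 0.00029*32.5^3 + (1.34 - 0.01*32.5)*(31.0 - 35) + 0.016*42 = 1547.17

1547.17 m/s


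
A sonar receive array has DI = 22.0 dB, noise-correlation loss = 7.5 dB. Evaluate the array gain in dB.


AG = DI - L_corr = 22.0 - 7.5 = 14.5

14.5 dB


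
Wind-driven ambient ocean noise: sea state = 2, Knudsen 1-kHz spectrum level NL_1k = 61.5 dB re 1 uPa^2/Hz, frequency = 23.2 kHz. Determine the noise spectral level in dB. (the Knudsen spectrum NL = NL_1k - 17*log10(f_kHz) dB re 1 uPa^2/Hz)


NL = NL_1k - 17*log10(f_kHz) = 61.5 - 17*log10(23.2) = 61.5 - (23.21) = 38.29

38.29 dB


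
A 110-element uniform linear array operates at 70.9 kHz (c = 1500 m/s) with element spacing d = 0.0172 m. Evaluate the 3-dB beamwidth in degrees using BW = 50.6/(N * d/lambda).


Step 1: lambda = 1500/70900 = 0.02116 m
Step 2: d/lambda = 0.0172/0.02116 = 0.8129
Step 3: BW = 50.6/(N * d/lambda) = 50.6/(110 * 0.8129) = 0.57

0.57 deg


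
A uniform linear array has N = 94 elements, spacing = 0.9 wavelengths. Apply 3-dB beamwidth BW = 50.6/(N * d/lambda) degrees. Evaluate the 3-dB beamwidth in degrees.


BW = 50.6 / (94 * 0.9) = 50.6 / 84.6 = 0.6

0.6 deg


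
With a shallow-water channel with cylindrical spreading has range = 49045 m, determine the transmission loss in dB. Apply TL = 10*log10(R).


TL = 10*log10(49045) = 46.91

46.91 dB


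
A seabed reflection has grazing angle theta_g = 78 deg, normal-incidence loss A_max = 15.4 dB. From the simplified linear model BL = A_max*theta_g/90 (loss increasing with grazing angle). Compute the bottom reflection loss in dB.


13.35 dB


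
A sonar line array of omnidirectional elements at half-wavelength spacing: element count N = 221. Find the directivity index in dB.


DI = 10*log10(221) = 23.44

23.44 dB


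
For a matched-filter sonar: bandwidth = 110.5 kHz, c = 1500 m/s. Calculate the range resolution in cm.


dR = c/(2*BW) = 1500 / (2 * 110.5e3) = 0.0068 m = 0.68 cm

0.68 cm


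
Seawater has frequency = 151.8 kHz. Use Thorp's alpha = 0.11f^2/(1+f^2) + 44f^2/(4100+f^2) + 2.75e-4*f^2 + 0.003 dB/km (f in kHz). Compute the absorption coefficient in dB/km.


f^2 = 23043.24
alpha = 0.11*23043.24/(1+23043.24) + 44*23043.24/(4100+23043.24) + 2.75e-4*23043.24 + 0.003 = 43.804

43.804 dB/km


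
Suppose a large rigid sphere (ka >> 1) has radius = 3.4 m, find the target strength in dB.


4.61 dB


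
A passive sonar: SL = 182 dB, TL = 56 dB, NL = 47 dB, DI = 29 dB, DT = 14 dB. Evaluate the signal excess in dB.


SE = SL - TL - NL + DI - DT = 182 - 56 - 47 + 29 - 14 = 94

94 dB


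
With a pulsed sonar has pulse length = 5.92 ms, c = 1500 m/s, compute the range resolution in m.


4.44 m


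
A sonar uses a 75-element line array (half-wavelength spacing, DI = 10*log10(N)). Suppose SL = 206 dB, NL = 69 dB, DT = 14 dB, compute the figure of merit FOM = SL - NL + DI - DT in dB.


141.75 dB


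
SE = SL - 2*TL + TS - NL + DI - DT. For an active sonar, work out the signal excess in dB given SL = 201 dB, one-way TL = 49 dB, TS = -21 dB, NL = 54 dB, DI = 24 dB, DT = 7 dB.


SE = SL - 2*TL + TS - NL + DI - DT = 201 - 2*49 + (-21) - 54 + 24 - 7 = 45

45 dB


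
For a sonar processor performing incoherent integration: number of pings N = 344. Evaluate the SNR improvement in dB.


Gain = 5*log10(344) = 12.68

12.68 dB


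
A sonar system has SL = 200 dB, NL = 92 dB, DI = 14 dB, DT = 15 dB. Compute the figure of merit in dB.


FOM = SL - NL + DI - DT = 200 - 92 + 14 - 15 = 107

107 dB


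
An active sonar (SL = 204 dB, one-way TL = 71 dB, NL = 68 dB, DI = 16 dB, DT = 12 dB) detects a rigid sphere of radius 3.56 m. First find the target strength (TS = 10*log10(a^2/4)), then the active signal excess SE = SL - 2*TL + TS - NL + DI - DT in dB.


Step 1: TS = 10*log10(3.56^2/4) = 5.01 dB
Step 2: SE = SL - 2*TL + TS - NL + DI - DT = 204 - 2*71 + (5.01) - 68 + 16 - 12 = 3.01

3.01 dB


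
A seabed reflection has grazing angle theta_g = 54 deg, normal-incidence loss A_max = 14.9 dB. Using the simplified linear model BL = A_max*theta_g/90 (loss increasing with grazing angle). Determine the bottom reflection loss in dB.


BL = A_max * theta_g / 90 = 14.9 * 54 / 90 = 8.94

8.94 dB


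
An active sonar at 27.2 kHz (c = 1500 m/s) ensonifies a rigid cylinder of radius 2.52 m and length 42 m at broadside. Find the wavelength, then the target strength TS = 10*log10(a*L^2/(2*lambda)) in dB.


Step 1: lambda = c/f = 1500/27200 = 0.05515 m
Step 2: TS = 10*log10(a*L^2/(2*lambda)) = 10*log10(2.52*42^2/(2*0.05515)) = 46.05

46.05 dB


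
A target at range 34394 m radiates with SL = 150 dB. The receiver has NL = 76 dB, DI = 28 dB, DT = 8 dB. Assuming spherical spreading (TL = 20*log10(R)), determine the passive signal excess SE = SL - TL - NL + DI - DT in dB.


Step 1: TL = 20*log10(34394) = 90.73 dB
Step 2: SE = 150 - 90.73 - 76 + 28 - 8 = 3.27

3.27 dB


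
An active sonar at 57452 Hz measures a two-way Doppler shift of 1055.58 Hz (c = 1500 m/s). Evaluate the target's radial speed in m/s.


From fd = 2*f*v/c, v = c*fd/(2*f) = 1500 * 1055.58 / (2*57452) = 13.78

13.78 m/s


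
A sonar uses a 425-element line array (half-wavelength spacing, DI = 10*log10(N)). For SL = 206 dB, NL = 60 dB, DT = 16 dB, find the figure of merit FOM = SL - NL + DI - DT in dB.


Step 1: DI = 10*log10(425) = 26.28 dB
Step 2: FOM = SL - NL + DI - DT = 206 - 60 + 26.28 - 16 = 156.28

156.28 dB


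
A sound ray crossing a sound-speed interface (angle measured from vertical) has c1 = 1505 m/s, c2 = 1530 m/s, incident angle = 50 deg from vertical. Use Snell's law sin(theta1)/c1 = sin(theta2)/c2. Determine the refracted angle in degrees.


51.15 deg


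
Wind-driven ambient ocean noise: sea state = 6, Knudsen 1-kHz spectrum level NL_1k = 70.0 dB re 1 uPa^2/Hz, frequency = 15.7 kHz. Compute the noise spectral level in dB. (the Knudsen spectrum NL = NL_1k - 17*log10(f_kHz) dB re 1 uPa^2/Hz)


49.67 dB


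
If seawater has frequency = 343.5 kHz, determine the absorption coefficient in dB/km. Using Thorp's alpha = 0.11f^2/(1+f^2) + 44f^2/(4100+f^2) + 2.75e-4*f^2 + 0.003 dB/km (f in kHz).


f^2 = 117992.25
alpha = 0.11*117992.25/(1+117992.25) + 44*117992.25/(4100+117992.25) + 2.75e-4*117992.25 + 0.003 = 75.083

75.083 dB/km


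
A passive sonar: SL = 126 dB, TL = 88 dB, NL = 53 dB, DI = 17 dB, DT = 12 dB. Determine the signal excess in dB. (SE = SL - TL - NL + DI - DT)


SE = SL - TL - NL + DI - DT = 126 - 88 - 53 + 17 - 12 = -10

-10 dB


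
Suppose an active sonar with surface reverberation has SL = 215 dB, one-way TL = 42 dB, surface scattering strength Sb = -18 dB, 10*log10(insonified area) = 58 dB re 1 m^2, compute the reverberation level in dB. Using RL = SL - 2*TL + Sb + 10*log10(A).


171 dB


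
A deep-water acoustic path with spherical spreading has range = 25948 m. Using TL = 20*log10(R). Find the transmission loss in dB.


TL = 20*log10(25948) = 88.28

88.28 dB


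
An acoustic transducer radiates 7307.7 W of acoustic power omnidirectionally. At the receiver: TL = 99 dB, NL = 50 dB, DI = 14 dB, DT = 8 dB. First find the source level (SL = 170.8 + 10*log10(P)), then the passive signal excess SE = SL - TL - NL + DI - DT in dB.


Step 1: SL = 170.8 + 10*log10(7307.7) = 209.44 dB
Step 2: SE = SL - TL - NL + DI - DT = 209.44 - 99 - 50 + 14 - 8 = 66.44

66.44 dB


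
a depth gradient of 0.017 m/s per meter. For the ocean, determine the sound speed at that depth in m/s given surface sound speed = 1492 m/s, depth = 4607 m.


c = 1492 + 0.017 * 4607 = 1570.319

1570.319 m/s


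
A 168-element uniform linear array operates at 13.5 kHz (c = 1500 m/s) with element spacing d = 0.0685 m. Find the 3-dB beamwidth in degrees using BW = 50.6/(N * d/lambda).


Step 1: lambda = 1500/13500 = 0.11111 m
Step 2: d/lambda = 0.0685/0.11111 = 0.6165
Step 3: BW = 50.6/(N * d/lambda) = 50.6/(168 * 0.6165) = 0.49

0.49 deg


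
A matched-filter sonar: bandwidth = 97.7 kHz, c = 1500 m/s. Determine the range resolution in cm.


0.77 cm


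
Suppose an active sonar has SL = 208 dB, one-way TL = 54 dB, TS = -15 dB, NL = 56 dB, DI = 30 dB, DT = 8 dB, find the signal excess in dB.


51 dB


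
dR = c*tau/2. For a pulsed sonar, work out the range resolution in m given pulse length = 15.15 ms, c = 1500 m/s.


dR = c*tau/2 = 1500 * 15.15e-3 / 2 = 11.3625

11.3625 m


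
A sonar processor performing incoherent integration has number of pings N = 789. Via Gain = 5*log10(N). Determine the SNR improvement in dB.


Gain = 5*log10(789) = 14.49

14.49 dB


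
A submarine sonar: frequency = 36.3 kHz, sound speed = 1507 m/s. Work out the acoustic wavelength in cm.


lambda = c/f = 1507 / 36300 = 0.0415 m = 4.15 cm

4.15 cm


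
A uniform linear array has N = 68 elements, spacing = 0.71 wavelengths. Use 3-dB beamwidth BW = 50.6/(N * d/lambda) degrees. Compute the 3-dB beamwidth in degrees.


BW = 50.6 / (68 * 0.71) = 50.6 / 48.28 = 1.05

1.05 deg


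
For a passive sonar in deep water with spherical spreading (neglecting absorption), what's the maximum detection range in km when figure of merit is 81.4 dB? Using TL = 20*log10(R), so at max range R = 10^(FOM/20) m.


At max range FOM = TL, so 20*log10(R) = 81.4
R = 10^(81.4/20) = 11748.98 m = 11.75 km

11.75 km


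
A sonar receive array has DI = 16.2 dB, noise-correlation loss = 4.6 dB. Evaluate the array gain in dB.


AG = DI - L_corr = 16.2 - 4.6 = 11.6

11.6 dB


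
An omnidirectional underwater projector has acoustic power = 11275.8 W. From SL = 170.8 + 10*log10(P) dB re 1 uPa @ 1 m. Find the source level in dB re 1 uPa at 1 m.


SL = 170.8 + 10*log10(11275.8) = 170.8 + 40.52 = 211.32

211.32 dB


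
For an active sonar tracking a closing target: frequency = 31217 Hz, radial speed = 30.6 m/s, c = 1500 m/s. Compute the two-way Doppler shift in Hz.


fd = 2*f*v/c = 2 * 31217 * 30.6 / 1500 = 1273.65

1273.65 Hz


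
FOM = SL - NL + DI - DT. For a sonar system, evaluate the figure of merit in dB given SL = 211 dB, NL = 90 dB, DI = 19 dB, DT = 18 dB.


FOM = SL - NL + DI - DT = 211 - 90 + 19 - 18 = 122

122 dB


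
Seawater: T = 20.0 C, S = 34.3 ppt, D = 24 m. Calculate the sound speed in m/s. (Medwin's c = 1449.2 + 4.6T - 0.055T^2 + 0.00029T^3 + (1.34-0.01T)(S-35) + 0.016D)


c = 1449.2 + 4.6*20.0 - 0.055*20.0^2 + 0.00029*20.0^3 + (1.34 - 0.01*20.0)*(34.3 - 35) + 0.016*24 = 1521.11

1521.11 m/s


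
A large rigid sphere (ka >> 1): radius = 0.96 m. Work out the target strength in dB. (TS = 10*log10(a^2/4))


-6.38 dB


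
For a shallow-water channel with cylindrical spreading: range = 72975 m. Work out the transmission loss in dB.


48.63 dB


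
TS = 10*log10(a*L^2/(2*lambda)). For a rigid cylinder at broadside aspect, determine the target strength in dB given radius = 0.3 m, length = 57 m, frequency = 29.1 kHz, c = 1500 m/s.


lambda = 1500/29100 = 0.05155 m
TS = 10*log10(0.3*57^2/(2*0.05155)) = 39.76

39.76 dB


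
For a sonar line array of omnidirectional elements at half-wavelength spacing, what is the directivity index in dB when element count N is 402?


DI = 10*log10(402) = 26.04

26.04 dB


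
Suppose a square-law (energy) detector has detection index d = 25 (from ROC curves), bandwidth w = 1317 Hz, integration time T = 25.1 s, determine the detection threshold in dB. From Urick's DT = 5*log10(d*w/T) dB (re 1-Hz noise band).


15.59 dB


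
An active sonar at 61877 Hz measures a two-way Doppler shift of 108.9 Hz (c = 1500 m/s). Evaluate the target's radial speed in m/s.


1.32 m/s


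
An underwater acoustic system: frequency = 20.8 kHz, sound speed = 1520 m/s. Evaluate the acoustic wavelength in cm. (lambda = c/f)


lambda = c/f = 1520 / 20800 = 0.0731 m = 7.31 cm

7.31 cm


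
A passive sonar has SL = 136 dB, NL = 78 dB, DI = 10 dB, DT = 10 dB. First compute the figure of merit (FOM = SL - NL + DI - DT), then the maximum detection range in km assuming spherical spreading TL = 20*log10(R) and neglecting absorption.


Step 1: FOM = SL - NL + DI - DT = 136 - 78 + 10 - 10 = 58 dB
Step 2: at max range FOM = TL = 20*log10(R), so R = 10^(58/20) = 794.33 m = 0.79 km

0.79 km


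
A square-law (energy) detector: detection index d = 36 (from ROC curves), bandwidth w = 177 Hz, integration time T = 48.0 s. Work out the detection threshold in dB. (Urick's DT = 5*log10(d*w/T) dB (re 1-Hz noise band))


DT = 5*log10(d*w/T) = 5*log10(36 * 177 / 48.0) = 5*log10(132.75) = 10.62

10.62 dB


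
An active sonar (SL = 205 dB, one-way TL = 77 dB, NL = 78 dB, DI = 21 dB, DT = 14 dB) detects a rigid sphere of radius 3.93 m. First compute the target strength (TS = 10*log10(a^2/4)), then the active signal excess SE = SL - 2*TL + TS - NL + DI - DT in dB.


Step 1: TS = 10*log10(3.93^2/4) = 5.87 dB
Step 2: SE = SL - 2*TL + TS - NL + DI - DT = 205 - 2*77 + (5.87) - 78 + 21 - 14 = -14.13

-14.13 dB


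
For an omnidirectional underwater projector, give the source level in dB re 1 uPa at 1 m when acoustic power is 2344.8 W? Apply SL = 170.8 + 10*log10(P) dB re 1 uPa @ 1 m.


SL = 170.8 + 10*log10(2344.8) = 170.8 + 33.7 = 204.5

204.5 dB


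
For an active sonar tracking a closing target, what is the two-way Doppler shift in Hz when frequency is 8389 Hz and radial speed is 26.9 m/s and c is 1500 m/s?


300.89 Hz


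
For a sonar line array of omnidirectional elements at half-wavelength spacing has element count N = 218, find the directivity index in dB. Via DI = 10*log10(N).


23.38 dB


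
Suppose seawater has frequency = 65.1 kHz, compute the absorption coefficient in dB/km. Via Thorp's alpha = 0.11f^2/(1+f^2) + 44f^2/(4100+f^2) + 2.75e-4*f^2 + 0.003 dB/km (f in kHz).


23.643 dB/km


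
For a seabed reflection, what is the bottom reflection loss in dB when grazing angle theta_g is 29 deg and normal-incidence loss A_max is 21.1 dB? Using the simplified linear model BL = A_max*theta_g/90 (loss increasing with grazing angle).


BL = A_max * theta_g / 90 = 21.1 * 29 / 90 = 6.8

6.8 dB


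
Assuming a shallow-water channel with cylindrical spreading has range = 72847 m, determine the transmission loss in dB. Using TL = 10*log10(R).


TL = 10*log10(72847) = 48.62

48.62 dB


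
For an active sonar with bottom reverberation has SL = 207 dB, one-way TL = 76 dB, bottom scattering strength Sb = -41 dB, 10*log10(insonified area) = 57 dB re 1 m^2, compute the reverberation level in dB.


71 dB


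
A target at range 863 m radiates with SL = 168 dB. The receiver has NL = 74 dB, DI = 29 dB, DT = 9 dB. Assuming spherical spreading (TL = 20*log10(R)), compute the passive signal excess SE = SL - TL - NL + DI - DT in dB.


55.28 dB


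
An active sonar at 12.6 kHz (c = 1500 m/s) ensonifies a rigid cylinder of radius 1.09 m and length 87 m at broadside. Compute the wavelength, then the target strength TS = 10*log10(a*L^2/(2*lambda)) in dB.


Step 1: lambda = c/f = 1500/12600 = 0.11905 m
Step 2: TS = 10*log10(a*L^2/(2*lambda)) = 10*log10(1.09*87^2/(2*0.11905)) = 45.4

45.4 dB


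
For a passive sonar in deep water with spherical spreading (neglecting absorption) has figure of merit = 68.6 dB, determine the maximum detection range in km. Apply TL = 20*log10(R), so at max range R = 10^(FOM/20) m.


At max range FOM = TL, so 20*log10(R) = 68.6
R = 10^(68.6/20) = 2691.53 m = 2.69 km

2.69 km


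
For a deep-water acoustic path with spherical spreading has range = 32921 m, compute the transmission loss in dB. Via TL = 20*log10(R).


90.35 dB


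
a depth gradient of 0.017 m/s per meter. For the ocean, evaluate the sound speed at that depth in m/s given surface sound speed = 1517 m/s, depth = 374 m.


1523.358 m/s


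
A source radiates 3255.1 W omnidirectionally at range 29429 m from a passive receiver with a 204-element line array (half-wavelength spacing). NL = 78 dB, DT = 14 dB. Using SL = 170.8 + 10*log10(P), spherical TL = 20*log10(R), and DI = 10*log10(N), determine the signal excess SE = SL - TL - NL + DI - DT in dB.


Step 1: SL = 170.8 + 10*log10(3255.1) = 205.93 dB
Step 2: TL = 20*log10(29429) = 89.38 dB
Step 3: DI = 10*log10(204) = 23.1 dB
Step 4: SE = SL - TL - NL + DI - DT = 205.93 - 89.38 - 78 + 23.1 - 14 = 47.65

47.65 dB


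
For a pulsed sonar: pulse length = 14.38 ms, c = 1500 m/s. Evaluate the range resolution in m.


dR = c*tau/2 = 1500 * 14.38e-3 / 2 = 10.785

10.785 m


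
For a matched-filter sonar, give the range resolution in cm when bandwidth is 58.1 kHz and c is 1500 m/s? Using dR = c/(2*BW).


dR = c/(2*BW) = 1500 / (2 * 58.1e3) = 0.0129 m = 1.29 cm

1.29 cm


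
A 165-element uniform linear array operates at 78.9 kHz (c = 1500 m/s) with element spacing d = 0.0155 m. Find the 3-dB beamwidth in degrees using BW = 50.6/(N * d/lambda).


Step 1: lambda = 1500/78900 = 0.01901 m
Step 2: d/lambda = 0.0155/0.01901 = 0.8154
Step 3: BW = 50.6/(N * d/lambda) = 50.6/(165 * 0.8154) = 0.38

0.38 deg


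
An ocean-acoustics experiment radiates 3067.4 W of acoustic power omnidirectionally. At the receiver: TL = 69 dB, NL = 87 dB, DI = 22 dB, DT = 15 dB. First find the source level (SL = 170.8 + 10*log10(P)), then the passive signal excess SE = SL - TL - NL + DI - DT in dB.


Step 1: SL = 170.8 + 10*log10(3067.4) = 205.67 dB
Step 2: SE = SL - TL - NL + DI - DT = 205.67 - 69 - 87 + 22 - 15 = 56.67

56.67 dB


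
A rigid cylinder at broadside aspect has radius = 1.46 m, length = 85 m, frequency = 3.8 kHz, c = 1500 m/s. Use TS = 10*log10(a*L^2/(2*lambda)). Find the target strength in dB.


lambda = 1500/3800 = 0.39474 m
TS = 10*log10(1.46*85^2/(2*0.39474)) = 41.26

41.26 dB


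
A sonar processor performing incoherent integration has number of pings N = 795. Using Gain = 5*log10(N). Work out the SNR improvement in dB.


Gain = 5*log10(795) = 14.5

14.5 dB


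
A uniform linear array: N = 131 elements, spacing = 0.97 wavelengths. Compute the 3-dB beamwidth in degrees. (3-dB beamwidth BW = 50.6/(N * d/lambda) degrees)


0.4 deg


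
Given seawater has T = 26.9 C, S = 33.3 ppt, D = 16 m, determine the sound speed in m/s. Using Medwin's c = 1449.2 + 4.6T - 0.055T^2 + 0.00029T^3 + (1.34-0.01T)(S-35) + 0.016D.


1537.22 m/s


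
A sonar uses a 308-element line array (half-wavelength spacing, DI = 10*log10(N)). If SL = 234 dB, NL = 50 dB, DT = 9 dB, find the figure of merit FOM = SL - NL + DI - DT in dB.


199.89 dB


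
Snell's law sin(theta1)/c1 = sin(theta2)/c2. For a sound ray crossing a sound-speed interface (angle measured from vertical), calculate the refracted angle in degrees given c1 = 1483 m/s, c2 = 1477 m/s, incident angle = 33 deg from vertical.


32.85 deg


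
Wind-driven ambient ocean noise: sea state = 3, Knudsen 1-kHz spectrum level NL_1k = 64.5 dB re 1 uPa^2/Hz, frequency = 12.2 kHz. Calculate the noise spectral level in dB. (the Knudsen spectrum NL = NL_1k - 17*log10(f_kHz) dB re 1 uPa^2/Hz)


NL = NL_1k - 17*log10(f_kHz) = 64.5 - 17*log10(12.2) = 64.5 - (18.47) = 46.03

46.03 dB


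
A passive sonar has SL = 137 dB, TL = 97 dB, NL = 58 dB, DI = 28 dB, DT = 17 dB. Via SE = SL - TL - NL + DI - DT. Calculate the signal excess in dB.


-7 dB


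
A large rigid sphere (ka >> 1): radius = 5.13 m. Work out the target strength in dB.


TS = 10*log10(5.13^2 / 4) = 10*log10(6.579225) = 8.18

8.18 dB


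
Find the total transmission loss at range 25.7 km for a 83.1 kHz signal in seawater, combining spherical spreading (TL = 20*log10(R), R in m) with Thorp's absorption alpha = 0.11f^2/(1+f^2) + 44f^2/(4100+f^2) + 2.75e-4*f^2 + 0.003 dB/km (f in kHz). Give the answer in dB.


Step 1 (Thorp): alpha = 0.11*6905.61/(1+6905.61) + 44*6905.61/(4100+6905.61) + 2.75e-4*6905.61 + 0.003 = 29.6204 dB/km
Step 2: TL_spread = 20*log10(25700) = 88.2 dB
Step 3: TL_abs = alpha*R = 29.6204 * 25.7 = 761.24 dB
Step 4: TL_total = 88.2 + 761.24 = 849.44

849.44 dB


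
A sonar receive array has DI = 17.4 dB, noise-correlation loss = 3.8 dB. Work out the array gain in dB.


AG = DI - L_corr = 17.4 - 3.8 = 13.6

13.6 dB


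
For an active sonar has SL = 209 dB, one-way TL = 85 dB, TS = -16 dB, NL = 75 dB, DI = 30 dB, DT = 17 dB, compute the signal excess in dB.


-39 dB


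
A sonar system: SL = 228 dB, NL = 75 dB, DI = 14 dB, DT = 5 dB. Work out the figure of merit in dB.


162 dB


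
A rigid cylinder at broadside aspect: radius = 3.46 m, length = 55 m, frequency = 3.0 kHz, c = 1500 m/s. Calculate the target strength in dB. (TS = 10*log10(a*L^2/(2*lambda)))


lambda = 1500/3000 = 0.5 m
TS = 10*log10(3.46*55^2/(2*0.5)) = 40.2

40.2 dB


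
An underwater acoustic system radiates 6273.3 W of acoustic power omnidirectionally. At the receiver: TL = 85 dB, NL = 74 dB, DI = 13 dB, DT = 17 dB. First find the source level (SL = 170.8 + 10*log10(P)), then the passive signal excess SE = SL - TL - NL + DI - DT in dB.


Step 1: SL = 170.8 + 10*log10(6273.3) = 208.77 dB
Step 2: SE = SL - TL - NL + DI - DT = 208.77 - 85 - 74 + 13 - 17 = 45.77

45.77 dB


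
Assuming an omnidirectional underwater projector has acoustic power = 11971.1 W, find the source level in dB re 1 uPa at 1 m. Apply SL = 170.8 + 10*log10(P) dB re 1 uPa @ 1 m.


SL = 170.8 + 10*log10(11971.1) = 170.8 + 40.78 = 211.58

211.58 dB


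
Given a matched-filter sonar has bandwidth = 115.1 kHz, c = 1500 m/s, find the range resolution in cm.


0.65 cm


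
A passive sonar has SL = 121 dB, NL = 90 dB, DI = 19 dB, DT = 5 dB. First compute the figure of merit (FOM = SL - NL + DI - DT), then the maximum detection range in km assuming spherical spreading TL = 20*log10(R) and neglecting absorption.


Step 1: FOM = SL - NL + DI - DT = 121 - 90 + 19 - 5 = 45 dB
Step 2: at max range FOM = TL = 20*log10(R), so R = 10^(45/20) = 177.83 m = 0.18 km

0.18 km


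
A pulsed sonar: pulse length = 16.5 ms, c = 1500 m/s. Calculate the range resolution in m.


12.375 m


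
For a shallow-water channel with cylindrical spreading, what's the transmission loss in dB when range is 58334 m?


TL = 10*log10(58334) = 47.66

47.66 dB


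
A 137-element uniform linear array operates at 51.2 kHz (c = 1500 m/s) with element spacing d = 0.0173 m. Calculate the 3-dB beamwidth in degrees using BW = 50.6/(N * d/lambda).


Step 1: lambda = 1500/51200 = 0.0293 m
Step 2: d/lambda = 0.0173/0.0293 = 0.5904
Step 3: BW = 50.6/(N * d/lambda) = 50.6/(137 * 0.5904) = 0.63

0.63 deg


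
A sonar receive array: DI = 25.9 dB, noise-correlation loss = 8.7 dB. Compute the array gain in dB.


AG = DI - L_corr = 25.9 - 8.7 = 17.2

17.2 dB


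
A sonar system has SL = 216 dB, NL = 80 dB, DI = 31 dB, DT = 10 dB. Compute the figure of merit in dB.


FOM = SL - NL + DI - DT = 216 - 80 + 31 - 10 = 157

157 dB


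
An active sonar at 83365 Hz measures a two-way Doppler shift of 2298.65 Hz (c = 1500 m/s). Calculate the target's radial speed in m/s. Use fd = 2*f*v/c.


From fd = 2*f*v/c, v = c*fd/(2*f) = 1500 * 2298.65 / (2*83365) = 20.68

20.68 m/s


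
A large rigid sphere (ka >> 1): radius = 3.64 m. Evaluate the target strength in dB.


TS = 10*log10(3.64^2 / 4) = 10*log10(3.3124) = 5.2

5.2 dB


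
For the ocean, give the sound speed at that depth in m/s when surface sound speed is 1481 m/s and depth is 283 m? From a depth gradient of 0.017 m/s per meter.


1485.811 m/s


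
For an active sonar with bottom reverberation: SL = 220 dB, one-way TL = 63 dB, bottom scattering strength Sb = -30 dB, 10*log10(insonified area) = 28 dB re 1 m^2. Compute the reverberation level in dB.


RL = SL - 2*TL + Sb + 10*log10(A) = 220 - 2*63 + (-30) + 28 = 92

92 dB


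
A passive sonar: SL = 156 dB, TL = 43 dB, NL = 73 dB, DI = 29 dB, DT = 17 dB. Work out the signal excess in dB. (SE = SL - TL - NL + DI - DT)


SE = SL - TL - NL + DI - DT = 156 - 43 - 73 + 29 - 17 = 52

52 dB


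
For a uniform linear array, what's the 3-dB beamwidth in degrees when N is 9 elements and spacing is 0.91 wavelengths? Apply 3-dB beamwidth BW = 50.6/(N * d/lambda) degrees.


6.18 deg


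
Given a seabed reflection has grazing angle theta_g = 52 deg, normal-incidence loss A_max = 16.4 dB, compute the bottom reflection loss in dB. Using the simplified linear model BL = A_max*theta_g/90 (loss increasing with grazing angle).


BL = A_max * theta_g / 90 = 16.4 * 52 / 90 = 9.48

9.48 dB


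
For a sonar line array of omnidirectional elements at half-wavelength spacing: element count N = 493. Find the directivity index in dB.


DI = 10*log10(493) = 26.93

26.93 dB


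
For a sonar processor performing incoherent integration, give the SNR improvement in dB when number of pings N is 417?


Gain = 5*log10(417) = 13.1

13.1 dB


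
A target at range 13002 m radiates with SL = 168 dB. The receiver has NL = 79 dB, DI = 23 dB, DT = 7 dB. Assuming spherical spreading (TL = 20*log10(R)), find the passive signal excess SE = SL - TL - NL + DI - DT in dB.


22.72 dB


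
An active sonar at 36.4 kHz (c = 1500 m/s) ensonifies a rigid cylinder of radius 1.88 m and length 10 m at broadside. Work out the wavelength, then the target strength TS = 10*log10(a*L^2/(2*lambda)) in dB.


Step 1: lambda = c/f = 1500/36400 = 0.04121 m
Step 2: TS = 10*log10(a*L^2/(2*lambda)) = 10*log10(1.88*10^2/(2*0.04121)) = 33.58

33.58 dB


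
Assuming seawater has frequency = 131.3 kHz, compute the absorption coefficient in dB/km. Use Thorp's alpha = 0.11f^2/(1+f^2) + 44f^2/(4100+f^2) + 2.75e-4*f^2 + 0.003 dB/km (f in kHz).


f^2 = 17239.69
alpha = 0.11*17239.69/(1+17239.69) + 44*17239.69/(4100+17239.69) + 2.75e-4*17239.69 + 0.003 = 40.4

40.4 dB/km


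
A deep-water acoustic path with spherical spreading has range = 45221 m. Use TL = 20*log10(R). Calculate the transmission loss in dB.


TL = 20*log10(45221) = 93.11

93.11 dB


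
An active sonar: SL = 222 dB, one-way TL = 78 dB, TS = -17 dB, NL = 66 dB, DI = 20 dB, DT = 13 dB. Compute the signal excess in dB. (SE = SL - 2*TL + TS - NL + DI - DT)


-10 dB


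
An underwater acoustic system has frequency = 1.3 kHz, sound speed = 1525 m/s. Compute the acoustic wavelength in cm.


117.31 cm


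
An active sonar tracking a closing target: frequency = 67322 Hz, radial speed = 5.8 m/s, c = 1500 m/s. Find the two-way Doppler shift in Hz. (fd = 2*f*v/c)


fd = 2*f*v/c = 2 * 67322 * 5.8 / 1500 = 520.62

520.62 Hz


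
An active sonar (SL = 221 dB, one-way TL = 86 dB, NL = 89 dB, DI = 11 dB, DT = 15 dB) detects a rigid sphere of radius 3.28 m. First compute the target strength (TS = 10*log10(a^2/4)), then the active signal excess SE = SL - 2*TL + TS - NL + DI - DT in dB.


Step 1: TS = 10*log10(3.28^2/4) = 4.3 dB
Step 2: SE = SL - 2*TL + TS - NL + DI - DT = 221 - 2*86 + (4.3) - 89 + 11 - 15 = -39.7

-39.7 dB


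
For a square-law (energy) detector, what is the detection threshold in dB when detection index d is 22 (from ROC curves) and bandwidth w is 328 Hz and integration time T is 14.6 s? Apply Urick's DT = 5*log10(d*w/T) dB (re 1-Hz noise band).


DT = 5*log10(d*w/T) = 5*log10(22 * 328 / 14.6) = 5*log10(494.25) = 13.47

13.47 dB


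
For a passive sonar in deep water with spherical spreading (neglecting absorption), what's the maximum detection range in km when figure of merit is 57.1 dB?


At max range FOM = TL, so 20*log10(R) = 57.1
R = 10^(57.1/20) = 716.14 m = 0.72 km

0.72 km


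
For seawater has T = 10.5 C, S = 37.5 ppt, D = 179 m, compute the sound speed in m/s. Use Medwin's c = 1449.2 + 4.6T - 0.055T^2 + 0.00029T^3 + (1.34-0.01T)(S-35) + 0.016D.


1497.72 m/s


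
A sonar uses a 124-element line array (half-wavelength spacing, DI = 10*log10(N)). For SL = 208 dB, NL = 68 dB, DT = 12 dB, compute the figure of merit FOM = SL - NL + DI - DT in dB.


Step 1: DI = 10*log10(124) = 20.93 dB
Step 2: FOM = SL - NL + DI - DT = 208 - 68 + 20.93 - 12 = 148.93

148.93 dB


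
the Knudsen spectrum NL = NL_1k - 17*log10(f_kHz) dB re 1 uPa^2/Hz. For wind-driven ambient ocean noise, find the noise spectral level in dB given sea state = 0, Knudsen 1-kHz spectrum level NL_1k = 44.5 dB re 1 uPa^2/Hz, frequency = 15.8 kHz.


NL = NL_1k - 17*log10(f_kHz) = 44.5 - 17*log10(15.8) = 44.5 - (20.38) = 24.12

24.12 dB


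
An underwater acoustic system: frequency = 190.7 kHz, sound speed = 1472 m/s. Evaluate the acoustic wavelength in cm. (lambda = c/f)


0.77 cm


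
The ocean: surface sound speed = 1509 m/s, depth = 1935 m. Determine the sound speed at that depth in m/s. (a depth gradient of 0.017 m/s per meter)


c = 1509 + 0.017 * 1935 = 1541.895

1541.895 m/s


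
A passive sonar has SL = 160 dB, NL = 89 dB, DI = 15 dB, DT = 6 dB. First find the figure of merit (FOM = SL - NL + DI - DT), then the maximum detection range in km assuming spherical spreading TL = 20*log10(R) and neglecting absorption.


Step 1: FOM = SL - NL + DI - DT = 160 - 89 + 15 - 6 = 80 dB
Step 2: at max range FOM = TL = 20*log10(R), so R = 10^(80/20) = 10000.0 m = 10.0 km

10.0 km


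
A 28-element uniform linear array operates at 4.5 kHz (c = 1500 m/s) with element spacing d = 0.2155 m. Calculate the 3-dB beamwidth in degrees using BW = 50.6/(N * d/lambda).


2.8 deg


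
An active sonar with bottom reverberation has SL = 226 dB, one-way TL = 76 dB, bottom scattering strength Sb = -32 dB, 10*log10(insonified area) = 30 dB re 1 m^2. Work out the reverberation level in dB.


RL = SL - 2*TL + Sb + 10*log10(A) = 226 - 2*76 + (-32) + 30 = 72

72 dB


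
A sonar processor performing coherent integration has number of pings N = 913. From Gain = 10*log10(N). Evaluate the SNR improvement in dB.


29.6 dB


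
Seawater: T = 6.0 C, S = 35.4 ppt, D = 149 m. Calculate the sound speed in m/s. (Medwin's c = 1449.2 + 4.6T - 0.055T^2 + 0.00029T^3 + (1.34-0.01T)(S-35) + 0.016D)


c = 1449.2 + 4.6*6.0 - 0.055*6.0^2 + 0.00029*6.0^3 + (1.34 - 0.01*6.0)*(35.4 - 35) + 0.016*149 = 1477.78

1477.78 m/s


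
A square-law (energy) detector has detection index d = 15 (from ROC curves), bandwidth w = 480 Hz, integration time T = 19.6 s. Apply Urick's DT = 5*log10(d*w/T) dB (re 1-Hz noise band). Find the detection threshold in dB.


DT = 5*log10(d*w/T) = 5*log10(15 * 480 / 19.6) = 5*log10(367.35) = 12.83

12.83 dB


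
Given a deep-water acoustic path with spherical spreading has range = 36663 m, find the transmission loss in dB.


91.28 dB


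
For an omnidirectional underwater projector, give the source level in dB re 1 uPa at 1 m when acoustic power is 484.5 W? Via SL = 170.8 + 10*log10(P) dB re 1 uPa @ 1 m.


SL = 170.8 + 10*log10(484.5) = 170.8 + 26.85 = 197.65

197.65 dB


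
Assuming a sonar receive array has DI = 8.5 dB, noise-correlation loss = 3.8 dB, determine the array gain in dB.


4.7 dB


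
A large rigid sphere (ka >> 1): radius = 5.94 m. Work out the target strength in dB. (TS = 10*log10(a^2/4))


9.46 dB


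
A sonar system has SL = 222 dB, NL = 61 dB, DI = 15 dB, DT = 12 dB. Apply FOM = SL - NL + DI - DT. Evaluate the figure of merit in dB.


FOM = SL - NL + DI - DT = 222 - 61 + 15 - 12 = 164

164 dB


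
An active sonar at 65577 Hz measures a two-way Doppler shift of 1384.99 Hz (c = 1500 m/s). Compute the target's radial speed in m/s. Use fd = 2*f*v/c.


From fd = 2*f*v/c, v = c*fd/(2*f) = 1500 * 1384.99 / (2*65577) = 15.84

15.84 m/s


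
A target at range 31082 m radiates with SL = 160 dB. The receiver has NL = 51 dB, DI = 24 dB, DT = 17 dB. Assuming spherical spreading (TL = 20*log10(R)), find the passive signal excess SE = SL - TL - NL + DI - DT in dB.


Step 1: TL = 20*log10(31082) = 89.85 dB
Step 2: SE = 160 - 89.85 - 51 + 24 - 17 = 26.15

26.15 dB


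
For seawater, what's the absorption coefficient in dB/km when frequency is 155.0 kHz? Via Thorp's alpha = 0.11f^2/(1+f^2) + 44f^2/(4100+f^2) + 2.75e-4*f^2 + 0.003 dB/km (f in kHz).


44.306 dB/km


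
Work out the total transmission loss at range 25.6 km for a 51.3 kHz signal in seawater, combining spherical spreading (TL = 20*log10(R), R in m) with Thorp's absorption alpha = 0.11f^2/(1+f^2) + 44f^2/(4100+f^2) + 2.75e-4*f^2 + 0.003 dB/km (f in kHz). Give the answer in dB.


Step 1 (Thorp): alpha = 0.11*2631.69/(1+2631.69) + 44*2631.69/(4100+2631.69) + 2.75e-4*2631.69 + 0.003 = 18.0381 dB/km
Step 2: TL_spread = 20*log10(25600) = 88.16 dB
Step 3: TL_abs = alpha*R = 18.0381 * 25.6 = 461.78 dB
Step 4: TL_total = 88.16 + 461.78 = 549.94

549.94 dB


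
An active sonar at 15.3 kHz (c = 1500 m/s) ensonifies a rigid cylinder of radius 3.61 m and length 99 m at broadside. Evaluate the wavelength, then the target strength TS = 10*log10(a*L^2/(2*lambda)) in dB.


Step 1: lambda = c/f = 1500/15300 = 0.09804 m
Step 2: TS = 10*log10(a*L^2/(2*lambda)) = 10*log10(3.61*99^2/(2*0.09804)) = 52.56

52.56 dB


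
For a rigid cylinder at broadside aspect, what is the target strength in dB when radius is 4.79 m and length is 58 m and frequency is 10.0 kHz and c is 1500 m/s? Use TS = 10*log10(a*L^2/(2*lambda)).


47.3 dB


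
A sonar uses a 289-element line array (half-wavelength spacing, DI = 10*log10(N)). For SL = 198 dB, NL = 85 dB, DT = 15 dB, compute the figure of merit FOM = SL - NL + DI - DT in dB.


122.61 dB


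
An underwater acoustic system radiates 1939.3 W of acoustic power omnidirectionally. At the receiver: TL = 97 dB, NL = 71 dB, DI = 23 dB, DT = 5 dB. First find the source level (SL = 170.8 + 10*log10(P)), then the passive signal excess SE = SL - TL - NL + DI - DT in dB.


Step 1: SL = 170.8 + 10*log10(1939.3) = 203.68 dB
Step 2: SE = SL - TL - NL + DI - DT = 203.68 - 97 - 71 + 23 - 5 = 53.68

53.68 dB


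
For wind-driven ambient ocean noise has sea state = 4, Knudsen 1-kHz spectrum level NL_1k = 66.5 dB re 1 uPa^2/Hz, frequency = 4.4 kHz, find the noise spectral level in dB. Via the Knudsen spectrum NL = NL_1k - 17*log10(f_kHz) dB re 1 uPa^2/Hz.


NL = NL_1k - 17*log10(f_kHz) = 66.5 - 17*log10(4.4) = 66.5 - (10.94) = 55.56

55.56 dB


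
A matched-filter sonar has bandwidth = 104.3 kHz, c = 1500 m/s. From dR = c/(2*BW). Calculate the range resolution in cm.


0.72 cm
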